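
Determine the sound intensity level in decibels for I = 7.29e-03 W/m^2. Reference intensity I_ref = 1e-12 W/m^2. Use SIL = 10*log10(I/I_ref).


I / I_ref = 7.29e-03 / 1e-12 = 7.29e+09
SIL = 10 * log10(7.29e+09) = 98.627 dB


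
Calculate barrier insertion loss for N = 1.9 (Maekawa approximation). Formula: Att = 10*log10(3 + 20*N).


3 + 20*N = 3 + 20*1.9 = 41
Att = 10*log10(41) = 16.128 dB


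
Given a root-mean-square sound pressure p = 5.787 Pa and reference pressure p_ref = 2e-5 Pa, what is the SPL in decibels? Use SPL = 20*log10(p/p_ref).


p / p_ref = 5.787 / 2e-5 = 289350
SPL = 20 * log10(289350) = 109.23 dB


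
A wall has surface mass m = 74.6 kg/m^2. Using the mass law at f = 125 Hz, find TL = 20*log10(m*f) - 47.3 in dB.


m * f = 74.6 * 125 = 9325
20*log10(9325) = 79.393 dB
TL = 79.393 - 47.3 = 32.093 dB


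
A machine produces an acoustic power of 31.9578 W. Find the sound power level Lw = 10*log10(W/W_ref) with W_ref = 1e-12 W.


W / W_ref = 31.9578 / 1e-12 = 3.19578e+13
Lw = 10 * log10(3.19578e+13) = 135.05 dB


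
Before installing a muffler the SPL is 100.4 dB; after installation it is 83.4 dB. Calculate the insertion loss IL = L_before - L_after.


Insertion loss = SPL without muffler - SPL with muffler
IL = 100.4 - 83.4 = 17 dB


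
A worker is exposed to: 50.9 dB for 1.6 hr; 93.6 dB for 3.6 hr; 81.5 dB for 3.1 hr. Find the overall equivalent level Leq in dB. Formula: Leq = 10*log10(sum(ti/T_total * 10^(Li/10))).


T_total = 1.6 + 3.6 + 3.1 = 8.3 hr
(1.6/8.3) * 10^(50.9/10) = 23716
(3.6/8.3) * 10^(93.6/10) = 9.93629e+08
(3.1/8.3) * 10^(81.5/10) = 5.27574e+07
Sum = 23716 + 9.93629e+08 + 5.27574e+07 = 1.04641e+09
Leq = 10*log10(1.04641e+09) = 90.197 dB


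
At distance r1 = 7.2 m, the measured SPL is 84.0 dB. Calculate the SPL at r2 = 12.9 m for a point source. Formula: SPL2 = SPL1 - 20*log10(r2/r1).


r2/r1 = 12.9/7.2 = 1.79167
Correction = 20*log10(1.79167) = 5.06516 dB
SPL2 = 84.0 - 5.06516 = 78.935 dB


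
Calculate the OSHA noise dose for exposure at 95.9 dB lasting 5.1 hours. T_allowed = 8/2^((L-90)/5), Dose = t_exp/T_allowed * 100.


T_allowed = 8 / 2^((95.9 - 90)/5) = 3.53081 hr
Dose = 5.1 / 3.53081 * 100 = 144.44 %


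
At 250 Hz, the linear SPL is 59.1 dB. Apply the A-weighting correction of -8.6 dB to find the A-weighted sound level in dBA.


A-weighting table: 250 Hz -> -8.6 dB correction
SPL_A = SPL + correction = 59.1 + (-8.6) = 50.5 dBA


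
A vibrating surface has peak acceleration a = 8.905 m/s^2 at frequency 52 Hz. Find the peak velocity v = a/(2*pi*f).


omega = 2*pi*f = 2*pi*52 = 326.726 rad/s
v = a / omega = 8.905 / 326.726 = 0.027255 m/s


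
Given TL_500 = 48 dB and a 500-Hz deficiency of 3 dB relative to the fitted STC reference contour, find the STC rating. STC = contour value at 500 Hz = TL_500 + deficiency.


By ASTM E413, STC = value of the fitted reference contour at 500 Hz.
Contour value at 500 Hz = TL_500 + deficiency = 48 + 3 = 51
STC = 51


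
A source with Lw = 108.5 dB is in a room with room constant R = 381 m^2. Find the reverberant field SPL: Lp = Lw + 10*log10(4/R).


4/R = 4/381 = 0.0104987
Lp = 108.5 + 10*log10(0.0104987) = 88.711 dB


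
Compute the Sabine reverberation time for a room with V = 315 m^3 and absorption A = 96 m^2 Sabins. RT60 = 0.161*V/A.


RT60 = 0.161 * 315 / 96 = 0.52828 s


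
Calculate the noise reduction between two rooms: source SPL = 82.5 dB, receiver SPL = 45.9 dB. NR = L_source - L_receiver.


NR = L_source - L_receiver (difference between source and receiving room levels)
NR = 82.5 - 45.9 = 36.6 dB


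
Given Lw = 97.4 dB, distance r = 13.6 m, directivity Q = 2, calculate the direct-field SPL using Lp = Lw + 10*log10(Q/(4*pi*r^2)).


4*pi*r^2 = 4*pi*13.6^2 = 2324.28 m^2
Q / (4*pi*r^2) = 2 / 2324.28 = 0.000860482
Lp = 97.4 + 10*log10(0.000860482) = 66.747 dB


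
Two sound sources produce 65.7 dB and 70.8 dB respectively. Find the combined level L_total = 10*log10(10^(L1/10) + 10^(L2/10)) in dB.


10^(65.7/10) = 3.71535e+06
10^(70.8/10) = 1.20226e+07
Sum = 3.71535e+06 + 1.20226e+07 = 1.5738e+07
L_total = 10*log10(1.5738e+07) = 71.969 dB


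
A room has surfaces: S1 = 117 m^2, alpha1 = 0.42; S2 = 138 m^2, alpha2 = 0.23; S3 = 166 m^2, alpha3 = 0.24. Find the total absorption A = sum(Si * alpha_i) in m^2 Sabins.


117 * 0.42 = 49.14
138 * 0.23 = 31.74
166 * 0.24 = 39.84
A_total = 49.14 + 31.74 + 39.84 = 120.72 m^2


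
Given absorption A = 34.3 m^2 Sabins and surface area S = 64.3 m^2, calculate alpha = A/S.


Absorption coefficient = absorbed power / incident power
alpha = A / S = 34.3 / 64.3 = 0.53344


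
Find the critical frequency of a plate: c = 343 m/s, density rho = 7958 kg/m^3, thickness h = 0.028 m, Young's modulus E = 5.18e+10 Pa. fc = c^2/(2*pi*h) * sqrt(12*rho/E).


12*rho/E = 12*7958/5.18e+10 = 1.84355e-06
sqrt(12*rho/E) = sqrt(1.84355e-06) = 0.00135777
c^2/(2*pi*h) = 343^2/(2*pi*0.028) = 668729
fc = 668729 * 0.00135777 = 907.98 Hz


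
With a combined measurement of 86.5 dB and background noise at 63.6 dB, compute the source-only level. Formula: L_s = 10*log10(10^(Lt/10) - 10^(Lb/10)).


10^(86.5/10) = 4.46684e+08
10^(63.6/10) = 2.29087e+06
Difference = 4.46684e+08 - 2.29087e+06 = 4.44393e+08
L_source = 10*log10(4.44393e+08) = 86.478 dB


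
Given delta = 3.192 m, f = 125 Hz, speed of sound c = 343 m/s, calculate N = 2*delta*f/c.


N = 2*delta*f/c = 2*delta/lambda, where lambda = c/f
lambda = 343 / 125 = 2.744 m
N = 2 * 3.192 / 2.744 = 2.3265


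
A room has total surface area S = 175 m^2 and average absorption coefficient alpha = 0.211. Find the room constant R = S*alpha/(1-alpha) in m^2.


R = 175 * 0.211 / (1 - 0.211) = 46.8 m^2


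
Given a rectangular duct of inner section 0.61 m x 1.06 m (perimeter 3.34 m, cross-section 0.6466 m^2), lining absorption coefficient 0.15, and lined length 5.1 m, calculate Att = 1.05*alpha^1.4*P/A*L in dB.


alpha^1.4 = 0.15^1.4 = 0.0702308
Attenuation rate = 1.05 * alpha^1.4 * P / A
= 1.05 * 0.0702308 * 3.34 / 0.6466 = 0.380915 dB/m
Total Att = 0.380915 * 5.1 = 1.9427 dB


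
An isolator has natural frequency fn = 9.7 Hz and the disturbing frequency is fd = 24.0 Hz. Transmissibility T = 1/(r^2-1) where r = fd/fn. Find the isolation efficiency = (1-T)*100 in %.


r = 24.0 / 9.7 = 2.47423
r^2 - 1 = 2.47423^2 - 1 = 5.12181
T = 1/5.12181 = 0.195243
Efficiency = (1 - 0.195243)*100 = 80.476 %


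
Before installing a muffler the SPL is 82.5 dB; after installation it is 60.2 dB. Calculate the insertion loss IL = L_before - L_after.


Insertion loss = SPL without muffler - SPL with muffler
IL = 82.5 - 60.2 = 22.3 dB


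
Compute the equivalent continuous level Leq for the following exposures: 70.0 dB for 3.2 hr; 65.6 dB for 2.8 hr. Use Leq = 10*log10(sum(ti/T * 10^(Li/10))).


T_total = 3.2 + 2.8 = 6.0 hr
(3.2/6.0) * 10^(70.0/10) = 5.33333e+06
(2.8/6.0) * 10^(65.6/10) = 1.69436e+06
Sum = 5.33333e+06 + 1.69436e+06 = 7.02769e+06
Leq = 10*log10(7.02769e+06) = 68.468 dB


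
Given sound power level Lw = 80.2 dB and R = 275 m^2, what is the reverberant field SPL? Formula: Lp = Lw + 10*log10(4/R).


4/R = 4/275 = 0.0145455
Lp = 80.2 + 10*log10(0.0145455) = 61.827 dB


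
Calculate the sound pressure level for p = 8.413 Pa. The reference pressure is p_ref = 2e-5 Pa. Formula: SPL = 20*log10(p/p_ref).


p / p_ref = 8.413 / 2e-5 = 420650
SPL = 20 * log10(420650) = 112.48 dB


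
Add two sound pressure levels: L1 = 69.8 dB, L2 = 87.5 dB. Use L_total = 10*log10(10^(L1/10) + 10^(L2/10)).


10^(69.8/10) = 9.54993e+06
10^(87.5/10) = 5.62341e+08
Sum = 9.54993e+06 + 5.62341e+08 = 5.71891e+08
L_total = 10*log10(5.71891e+08) = 87.573 dB


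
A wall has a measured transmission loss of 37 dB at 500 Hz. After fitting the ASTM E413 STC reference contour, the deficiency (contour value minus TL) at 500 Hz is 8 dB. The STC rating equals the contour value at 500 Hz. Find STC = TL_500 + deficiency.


By ASTM E413, STC = value of the fitted reference contour at 500 Hz.
Contour value at 500 Hz = TL_500 + deficiency = 37 + 8 = 45
STC = 45


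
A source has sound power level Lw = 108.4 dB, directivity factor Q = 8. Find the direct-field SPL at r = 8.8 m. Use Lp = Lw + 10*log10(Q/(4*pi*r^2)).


4*pi*r^2 = 4*pi*8.8^2 = 973.14 m^2
Q / (4*pi*r^2) = 8 / 973.14 = 0.00822081
Lp = 108.4 + 10*log10(0.00822081) = 87.549 dB


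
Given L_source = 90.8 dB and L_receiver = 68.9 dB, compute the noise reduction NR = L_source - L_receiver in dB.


NR = L_source - L_receiver (difference between source and receiving room levels)
NR = 90.8 - 68.9 = 21.9 dB


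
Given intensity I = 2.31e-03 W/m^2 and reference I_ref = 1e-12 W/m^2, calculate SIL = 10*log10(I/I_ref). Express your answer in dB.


I / I_ref = 2.31e-03 / 1e-12 = 2.31e+09
SIL = 10 * log10(2.31e+09) = 93.636 dB


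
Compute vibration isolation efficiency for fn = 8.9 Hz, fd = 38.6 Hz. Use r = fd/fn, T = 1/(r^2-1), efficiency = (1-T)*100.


r = 38.6 / 8.9 = 4.33708
r^2 - 1 = 4.33708^2 - 1 = 17.8103
T = 1/17.8103 = 0.0561473
Efficiency = (1 - 0.0561473)*100 = 94.385 %


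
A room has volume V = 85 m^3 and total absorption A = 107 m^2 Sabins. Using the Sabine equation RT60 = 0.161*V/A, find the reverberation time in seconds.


RT60 = 0.161 * 85 / 107 = 0.1279 s


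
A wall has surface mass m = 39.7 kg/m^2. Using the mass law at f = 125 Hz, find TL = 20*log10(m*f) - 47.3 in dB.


m * f = 39.7 * 125 = 4962.5
20*log10(4962.5) = 73.914 dB
TL = 73.914 - 47.3 = 26.614 dB


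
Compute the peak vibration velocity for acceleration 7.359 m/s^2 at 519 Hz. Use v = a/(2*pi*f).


omega = 2*pi*f = 2*pi*519 = 3260.97 rad/s
v = a / omega = 7.359 / 3260.97 = 0.0022567 m/s


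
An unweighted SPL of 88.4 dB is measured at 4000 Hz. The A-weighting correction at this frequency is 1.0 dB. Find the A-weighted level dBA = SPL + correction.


A-weighting table: 4000 Hz -> 1.0 dB correction
SPL_A = SPL + correction = 88.4 + (1.0) = 89.4 dBA


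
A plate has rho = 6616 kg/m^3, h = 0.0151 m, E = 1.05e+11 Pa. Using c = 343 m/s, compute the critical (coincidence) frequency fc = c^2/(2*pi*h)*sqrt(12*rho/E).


12*rho/E = 12*6616/1.05e+11 = 7.56114e-07
sqrt(12*rho/E) = sqrt(7.56114e-07) = 0.000869548
c^2/(2*pi*h) = 343^2/(2*pi*0.0151) = 1.24003e+06
fc = 1.24003e+06 * 0.000869548 = 1078.3 Hz


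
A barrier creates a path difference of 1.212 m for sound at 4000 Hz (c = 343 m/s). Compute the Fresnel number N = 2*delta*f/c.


N = 2*delta*f/c = 2*delta/lambda, where lambda = c/f
lambda = 343 / 4000 = 0.08575 m
N = 2 * 1.212 / 0.08575 = 28.268


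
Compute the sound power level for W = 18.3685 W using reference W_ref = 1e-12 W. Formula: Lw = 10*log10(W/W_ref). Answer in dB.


W / W_ref = 18.3685 / 1e-12 = 1.83685e+13
Lw = 10 * log10(1.83685e+13) = 132.64 dB


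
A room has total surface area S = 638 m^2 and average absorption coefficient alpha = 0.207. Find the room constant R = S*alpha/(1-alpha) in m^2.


R = 638 * 0.207 / (1 - 0.207) = 166.54 m^2


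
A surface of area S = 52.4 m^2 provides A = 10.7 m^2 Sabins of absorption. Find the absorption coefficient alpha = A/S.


Absorption coefficient = absorbed power / incident power
alpha = A / S = 10.7 / 52.4 = 0.2042


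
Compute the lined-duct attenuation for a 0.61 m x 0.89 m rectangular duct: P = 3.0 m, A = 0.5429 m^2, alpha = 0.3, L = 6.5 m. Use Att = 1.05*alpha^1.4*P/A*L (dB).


alpha^1.4 = 0.3^1.4 = 0.18534
Attenuation rate = 1.05 * alpha^1.4 * P / A
= 1.05 * 0.18534 * 3.0 / 0.5429 = 1.07537 dB/m
Total Att = 1.07537 * 6.5 = 6.9899 dB


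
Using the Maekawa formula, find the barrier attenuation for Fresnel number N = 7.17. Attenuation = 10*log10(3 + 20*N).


3 + 20*N = 3 + 20*7.17 = 146.4
Att = 10*log10(146.4) = 21.655 dB


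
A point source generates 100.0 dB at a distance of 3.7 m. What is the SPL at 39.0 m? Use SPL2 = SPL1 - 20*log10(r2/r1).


r2/r1 = 39.0/3.7 = 10.5405
Correction = 20*log10(10.5405) = 20.4572 dB
SPL2 = 100.0 - 20.4572 = 79.543 dB


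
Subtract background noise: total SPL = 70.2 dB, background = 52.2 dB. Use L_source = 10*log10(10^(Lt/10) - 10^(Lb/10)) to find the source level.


10^(70.2/10) = 1.04713e+07
10^(52.2/10) = 165959
Difference = 1.04713e+07 - 165959 = 1.03053e+07
L_source = 10*log10(1.03053e+07) = 70.131 dB


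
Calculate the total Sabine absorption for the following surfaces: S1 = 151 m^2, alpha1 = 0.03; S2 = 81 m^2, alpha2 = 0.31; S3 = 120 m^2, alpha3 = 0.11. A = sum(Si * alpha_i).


151 * 0.03 = 4.53
81 * 0.31 = 25.11
120 * 0.11 = 13.2
A_total = 4.53 + 25.11 + 13.2 = 42.84 m^2


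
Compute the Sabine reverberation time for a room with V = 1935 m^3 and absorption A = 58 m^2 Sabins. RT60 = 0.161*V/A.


RT60 = 0.161 * 1935 / 58 = 5.3713 s


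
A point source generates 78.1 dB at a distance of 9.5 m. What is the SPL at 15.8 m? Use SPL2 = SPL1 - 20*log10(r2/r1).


r2/r1 = 15.8/9.5 = 1.66316
Correction = 20*log10(1.66316) = 4.41868 dB
SPL2 = 78.1 - 4.41868 = 73.681 dB


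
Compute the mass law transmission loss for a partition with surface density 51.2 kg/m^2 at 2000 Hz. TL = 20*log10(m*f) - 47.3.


m * f = 51.2 * 2000 = 102400
20*log10(102400) = 100.206 dB
TL = 100.206 - 47.3 = 52.906 dB


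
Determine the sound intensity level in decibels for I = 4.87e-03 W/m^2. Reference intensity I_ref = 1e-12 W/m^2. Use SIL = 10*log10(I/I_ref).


I / I_ref = 4.87e-03 / 1e-12 = 4.87e+09
SIL = 10 * log10(4.87e+09) = 96.875 dB


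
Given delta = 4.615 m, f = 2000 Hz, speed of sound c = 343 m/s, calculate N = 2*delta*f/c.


N = 2*delta*f/c = 2*delta/lambda, where lambda = c/f
lambda = 343 / 2000 = 0.1715 m
N = 2 * 4.615 / 0.1715 = 53.819


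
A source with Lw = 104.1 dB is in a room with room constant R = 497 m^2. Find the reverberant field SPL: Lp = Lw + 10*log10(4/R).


4/R = 4/497 = 0.00804829
Lp = 104.1 + 10*log10(0.00804829) = 83.157 dB


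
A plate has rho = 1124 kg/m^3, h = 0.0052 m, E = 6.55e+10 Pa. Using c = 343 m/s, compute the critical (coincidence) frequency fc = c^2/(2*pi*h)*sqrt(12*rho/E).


12*rho/E = 12*1124/6.55e+10 = 2.05924e-07
sqrt(12*rho/E) = sqrt(2.05924e-07) = 0.000453788
c^2/(2*pi*h) = 343^2/(2*pi*0.0052) = 3.60085e+06
fc = 3.60085e+06 * 0.000453788 = 1634 Hz


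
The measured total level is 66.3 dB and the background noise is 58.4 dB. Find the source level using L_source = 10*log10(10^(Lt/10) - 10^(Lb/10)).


10^(66.3/10) = 4.2658e+06
10^(58.4/10) = 691831
Difference = 4.2658e+06 - 691831 = 3.57397e+06
L_source = 10*log10(3.57397e+06) = 65.532 dB


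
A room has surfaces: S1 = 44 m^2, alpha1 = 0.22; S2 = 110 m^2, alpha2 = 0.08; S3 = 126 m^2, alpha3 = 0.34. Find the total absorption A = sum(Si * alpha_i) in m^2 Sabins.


44 * 0.22 = 9.68
110 * 0.08 = 8.8
126 * 0.34 = 42.84
A_total = 9.68 + 8.8 + 42.84 = 61.32 m^2


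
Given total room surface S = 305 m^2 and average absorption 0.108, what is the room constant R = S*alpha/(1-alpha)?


R = 305 * 0.108 / (1 - 0.108) = 36.928 m^2


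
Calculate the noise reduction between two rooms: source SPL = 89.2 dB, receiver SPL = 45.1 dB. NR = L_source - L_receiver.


NR = L_source - L_receiver (difference between source and receiving room levels)
NR = 89.2 - 45.1 = 44.1 dB


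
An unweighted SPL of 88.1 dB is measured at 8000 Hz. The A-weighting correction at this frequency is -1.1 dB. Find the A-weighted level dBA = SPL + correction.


A-weighting table: 8000 Hz -> -1.1 dB correction
SPL_A = SPL + correction = 88.1 + (-1.1) = 87 dBA


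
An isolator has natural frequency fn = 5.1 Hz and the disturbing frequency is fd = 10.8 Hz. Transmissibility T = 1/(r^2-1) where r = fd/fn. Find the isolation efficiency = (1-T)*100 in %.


r = 10.8 / 5.1 = 2.11765
r^2 - 1 = 2.11765^2 - 1 = 3.48444
T = 1/3.48444 = 0.28699
Efficiency = (1 - 0.28699)*100 = 71.301 %


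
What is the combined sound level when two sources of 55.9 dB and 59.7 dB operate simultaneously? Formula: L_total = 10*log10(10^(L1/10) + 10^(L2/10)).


10^(55.9/10) = 389045
10^(59.7/10) = 933254
Sum = 389045 + 933254 = 1.3223e+06
L_total = 10*log10(1.3223e+06) = 61.213 dB


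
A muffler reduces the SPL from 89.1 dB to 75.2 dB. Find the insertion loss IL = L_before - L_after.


Insertion loss = SPL without muffler - SPL with muffler
IL = 89.1 - 75.2 = 13.9 dB


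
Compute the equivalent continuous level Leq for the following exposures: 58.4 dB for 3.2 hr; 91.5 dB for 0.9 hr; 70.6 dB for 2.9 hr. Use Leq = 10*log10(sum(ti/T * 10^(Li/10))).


T_total = 3.2 + 0.9 + 2.9 = 7.0 hr
(3.2/7.0) * 10^(58.4/10) = 316266
(0.9/7.0) * 10^(91.5/10) = 1.81612e+08
(2.9/7.0) * 10^(70.6/10) = 4.75664e+06
Sum = 316266 + 1.81612e+08 + 4.75664e+06 = 1.86685e+08
Leq = 10*log10(1.86685e+08) = 82.711 dB


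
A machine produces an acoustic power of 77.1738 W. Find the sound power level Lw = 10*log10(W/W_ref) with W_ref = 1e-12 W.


W / W_ref = 77.1738 / 1e-12 = 7.71738e+13
Lw = 10 * log10(7.71738e+13) = 138.87 dB


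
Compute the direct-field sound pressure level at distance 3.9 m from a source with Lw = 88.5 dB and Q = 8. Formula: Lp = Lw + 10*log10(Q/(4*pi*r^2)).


4*pi*r^2 = 4*pi*3.9^2 = 191.134 m^2
Q / (4*pi*r^2) = 8 / 191.134 = 0.0418555
Lp = 88.5 + 10*log10(0.0418555) = 74.718 dB


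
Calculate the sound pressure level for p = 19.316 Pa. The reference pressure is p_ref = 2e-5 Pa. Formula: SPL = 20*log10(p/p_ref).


p / p_ref = 19.316 / 2e-5 = 965800
SPL = 20 * log10(965800) = 119.7 dB


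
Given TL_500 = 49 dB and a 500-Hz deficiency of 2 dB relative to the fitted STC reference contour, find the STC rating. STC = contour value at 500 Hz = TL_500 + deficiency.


By ASTM E413, STC = value of the fitted reference contour at 500 Hz.
Contour value at 500 Hz = TL_500 + deficiency = 49 + 2 = 51
STC = 51


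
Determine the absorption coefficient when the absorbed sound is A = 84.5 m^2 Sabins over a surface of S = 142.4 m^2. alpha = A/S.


Absorption coefficient = absorbed power / incident power
alpha = A / S = 84.5 / 142.4 = 0.5934


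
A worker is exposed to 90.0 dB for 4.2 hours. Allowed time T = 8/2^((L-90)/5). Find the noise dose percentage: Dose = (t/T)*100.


T_allowed = 8 / 2^((90.0 - 90)/5) = 8 hr
Dose = 4.2 / 8 * 100 = 52.5 %


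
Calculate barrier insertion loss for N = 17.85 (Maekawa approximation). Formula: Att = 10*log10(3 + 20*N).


3 + 20*N = 3 + 20*17.85 = 360
Att = 10*log10(360) = 25.563 dB


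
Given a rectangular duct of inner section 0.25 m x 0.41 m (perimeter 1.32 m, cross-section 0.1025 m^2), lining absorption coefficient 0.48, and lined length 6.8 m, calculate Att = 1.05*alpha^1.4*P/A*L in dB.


alpha^1.4 = 0.48^1.4 = 0.35788
Attenuation rate = 1.05 * alpha^1.4 * P / A
= 1.05 * 0.35788 * 1.32 / 0.1025 = 4.83924 dB/m
Total Att = 4.83924 * 6.8 = 32.907 dB


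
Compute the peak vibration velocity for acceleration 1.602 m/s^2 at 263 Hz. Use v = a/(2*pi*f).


omega = 2*pi*f = 2*pi*263 = 1652.48 rad/s
v = a / omega = 1.602 / 1652.48 = 0.00096945 m/s


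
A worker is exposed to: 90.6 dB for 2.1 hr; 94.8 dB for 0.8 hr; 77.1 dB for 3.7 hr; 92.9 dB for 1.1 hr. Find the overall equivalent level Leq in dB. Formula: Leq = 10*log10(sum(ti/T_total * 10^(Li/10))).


T_total = 2.1 + 0.8 + 3.7 + 1.1 = 7.7 hr
(2.1/7.7) * 10^(90.6/10) = 3.13133e+08
(0.8/7.7) * 10^(94.8/10) = 3.13761e+08
(3.7/7.7) * 10^(77.1/10) = 2.4644e+07
(1.1/7.7) * 10^(92.9/10) = 2.78549e+08
Sum = 3.13133e+08 + 3.13761e+08 + 2.4644e+07 + 2.78549e+08 = 9.30087e+08
Leq = 10*log10(9.30087e+08) = 89.685 dB


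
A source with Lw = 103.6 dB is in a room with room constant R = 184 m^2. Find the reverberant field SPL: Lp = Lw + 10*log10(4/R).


4/R = 4/184 = 0.0217391
Lp = 103.6 + 10*log10(0.0217391) = 86.972 dB


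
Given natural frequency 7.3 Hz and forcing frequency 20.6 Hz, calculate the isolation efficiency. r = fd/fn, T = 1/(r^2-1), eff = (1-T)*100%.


r = 20.6 / 7.3 = 2.82192
r^2 - 1 = 2.82192^2 - 1 = 6.96323
T = 1/6.96323 = 0.143612
Efficiency = (1 - 0.143612)*100 = 85.639 %


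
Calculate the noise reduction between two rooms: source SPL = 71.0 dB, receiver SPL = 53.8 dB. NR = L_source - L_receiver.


NR = L_source - L_receiver (difference between source and receiving room levels)
NR = 71.0 - 53.8 = 17.2 dB


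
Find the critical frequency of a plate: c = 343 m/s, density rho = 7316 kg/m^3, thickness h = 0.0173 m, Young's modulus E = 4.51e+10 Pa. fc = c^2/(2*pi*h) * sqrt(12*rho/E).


12*rho/E = 12*7316/4.51e+10 = 1.94661e-06
sqrt(12*rho/E) = sqrt(1.94661e-06) = 0.00139521
c^2/(2*pi*h) = 343^2/(2*pi*0.0173) = 1.08234e+06
fc = 1.08234e+06 * 0.00139521 = 1510.1 Hz


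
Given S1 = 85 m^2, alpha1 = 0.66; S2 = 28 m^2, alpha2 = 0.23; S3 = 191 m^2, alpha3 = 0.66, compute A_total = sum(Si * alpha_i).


85 * 0.66 = 56.1
28 * 0.23 = 6.44
191 * 0.66 = 126.06
A_total = 56.1 + 6.44 + 126.06 = 188.6 m^2


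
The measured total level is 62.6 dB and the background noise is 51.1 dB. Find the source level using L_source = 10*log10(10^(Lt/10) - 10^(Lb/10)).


10^(62.6/10) = 1.8197e+06
10^(51.1/10) = 128825
Difference = 1.8197e+06 - 128825 = 1.69088e+06
L_source = 10*log10(1.69088e+06) = 62.281 dB


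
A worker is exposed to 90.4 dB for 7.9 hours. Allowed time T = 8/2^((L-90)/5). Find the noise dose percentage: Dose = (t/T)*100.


T_allowed = 8 / 2^((90.4 - 90)/5) = 7.56846 hr
Dose = 7.9 / 7.56846 * 100 = 104.38 %


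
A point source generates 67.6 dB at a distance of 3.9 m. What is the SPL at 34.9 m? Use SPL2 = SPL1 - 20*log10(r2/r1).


r2/r1 = 34.9/3.9 = 8.94872
Correction = 20*log10(8.94872) = 19.0352 dB
SPL2 = 67.6 - 19.0352 = 48.565 dB


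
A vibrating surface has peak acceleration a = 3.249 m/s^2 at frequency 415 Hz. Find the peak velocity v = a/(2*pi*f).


omega = 2*pi*f = 2*pi*415 = 2607.52 rad/s
v = a / omega = 3.249 / 2607.52 = 0.001246 m/s


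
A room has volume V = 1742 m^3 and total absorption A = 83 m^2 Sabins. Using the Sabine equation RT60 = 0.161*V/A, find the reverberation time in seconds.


RT60 = 0.161 * 1742 / 83 = 3.3791 s


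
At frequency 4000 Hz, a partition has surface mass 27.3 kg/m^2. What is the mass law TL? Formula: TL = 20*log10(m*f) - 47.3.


m * f = 27.3 * 4000 = 109200
20*log10(109200) = 100.764 dB
TL = 100.764 - 47.3 = 53.464 dB


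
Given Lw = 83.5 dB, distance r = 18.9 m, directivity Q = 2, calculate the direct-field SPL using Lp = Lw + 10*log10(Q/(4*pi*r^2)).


4*pi*r^2 = 4*pi*18.9^2 = 4488.83 m^2
Q / (4*pi*r^2) = 2 / 4488.83 = 0.00044555
Lp = 83.5 + 10*log10(0.00044555) = 49.989 dB


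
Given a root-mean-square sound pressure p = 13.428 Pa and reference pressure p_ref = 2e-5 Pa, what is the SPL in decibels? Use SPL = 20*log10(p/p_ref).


p / p_ref = 13.428 / 2e-5 = 671400
SPL = 20 * log10(671400) = 116.54 dB


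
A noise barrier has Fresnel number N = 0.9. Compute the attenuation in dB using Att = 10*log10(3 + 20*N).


3 + 20*N = 3 + 20*0.9 = 21
Att = 10*log10(21) = 13.222 dB


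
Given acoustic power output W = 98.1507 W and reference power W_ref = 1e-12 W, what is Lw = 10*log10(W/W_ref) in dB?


W / W_ref = 98.1507 / 1e-12 = 9.81507e+13
Lw = 10 * log10(9.81507e+13) = 139.92 dB


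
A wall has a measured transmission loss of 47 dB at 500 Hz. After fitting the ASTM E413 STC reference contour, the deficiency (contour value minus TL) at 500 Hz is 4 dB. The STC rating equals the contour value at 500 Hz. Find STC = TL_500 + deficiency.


By ASTM E413, STC = value of the fitted reference contour at 500 Hz.
Contour value at 500 Hz = TL_500 + deficiency = 47 + 4 = 51
STC = 51


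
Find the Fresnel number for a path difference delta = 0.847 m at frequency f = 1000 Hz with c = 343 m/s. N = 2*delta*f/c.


N = 2*delta*f/c = 2*delta/lambda, where lambda = c/f
lambda = 343 / 1000 = 0.343 m
N = 2 * 0.847 / 0.343 = 4.9388


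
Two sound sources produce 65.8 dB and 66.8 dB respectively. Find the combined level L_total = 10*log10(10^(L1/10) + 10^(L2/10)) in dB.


10^(65.8/10) = 3.80189e+06
10^(66.8/10) = 4.7863e+06
Sum = 3.80189e+06 + 4.7863e+06 = 8.58819e+06
L_total = 10*log10(8.58819e+06) = 69.339 dB


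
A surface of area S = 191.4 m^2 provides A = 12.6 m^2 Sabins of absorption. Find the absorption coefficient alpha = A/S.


Absorption coefficient = absorbed power / incident power
alpha = A / S = 12.6 / 191.4 = 0.065831


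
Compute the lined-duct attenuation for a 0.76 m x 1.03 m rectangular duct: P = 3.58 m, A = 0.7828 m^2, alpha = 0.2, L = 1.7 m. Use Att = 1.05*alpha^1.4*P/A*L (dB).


alpha^1.4 = 0.2^1.4 = 0.105061
Attenuation rate = 1.05 * alpha^1.4 * P / A
= 1.05 * 0.105061 * 3.58 / 0.7828 = 0.504502 dB/m
Total Att = 0.504502 * 1.7 = 0.85765 dB


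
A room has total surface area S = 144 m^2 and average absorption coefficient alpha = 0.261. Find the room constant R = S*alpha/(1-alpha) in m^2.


R = 144 * 0.261 / (1 - 0.261) = 50.858 m^2


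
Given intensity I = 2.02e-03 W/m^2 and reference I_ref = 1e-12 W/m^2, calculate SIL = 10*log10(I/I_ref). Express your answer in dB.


I / I_ref = 2.02e-03 / 1e-12 = 2.02e+09
SIL = 10 * log10(2.02e+09) = 93.054 dB


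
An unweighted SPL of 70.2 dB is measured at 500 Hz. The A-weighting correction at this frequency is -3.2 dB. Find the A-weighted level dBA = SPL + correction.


A-weighting table: 500 Hz -> -3.2 dB correction
SPL_A = SPL + correction = 70.2 + (-3.2) = 67 dBA


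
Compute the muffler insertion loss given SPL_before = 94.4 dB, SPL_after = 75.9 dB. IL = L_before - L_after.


Insertion loss = SPL without muffler - SPL with muffler
IL = 94.4 - 75.9 = 18.5 dB


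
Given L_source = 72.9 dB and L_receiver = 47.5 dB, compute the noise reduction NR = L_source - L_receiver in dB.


NR = L_source - L_receiver (difference between source and receiving room levels)
NR = 72.9 - 47.5 = 25.4 dB


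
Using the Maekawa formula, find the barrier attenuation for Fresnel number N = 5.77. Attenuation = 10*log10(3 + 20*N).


3 + 20*N = 3 + 20*5.77 = 118.4
Att = 10*log10(118.4) = 20.734 dB


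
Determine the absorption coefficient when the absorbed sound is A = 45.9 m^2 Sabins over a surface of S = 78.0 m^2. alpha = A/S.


Absorption coefficient = absorbed power / incident power
alpha = A / S = 45.9 / 78.0 = 0.58846


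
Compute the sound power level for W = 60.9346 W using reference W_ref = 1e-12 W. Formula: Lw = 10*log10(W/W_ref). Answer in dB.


W / W_ref = 60.9346 / 1e-12 = 6.09346e+13
Lw = 10 * log10(6.09346e+13) = 137.85 dB


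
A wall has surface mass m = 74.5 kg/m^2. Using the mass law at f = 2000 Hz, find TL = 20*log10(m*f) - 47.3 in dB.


m * f = 74.5 * 2000 = 149000
20*log10(149000) = 103.464 dB
TL = 103.464 - 47.3 = 56.164 dB


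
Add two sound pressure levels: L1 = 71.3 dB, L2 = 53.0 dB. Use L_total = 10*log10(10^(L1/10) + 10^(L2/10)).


10^(71.3/10) = 1.34896e+07
10^(53.0/10) = 199526
Sum = 1.34896e+07 + 199526 = 1.36891e+07
L_total = 10*log10(1.36891e+07) = 71.364 dB


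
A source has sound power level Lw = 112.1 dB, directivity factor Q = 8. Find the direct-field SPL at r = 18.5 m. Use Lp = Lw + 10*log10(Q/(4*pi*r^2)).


4*pi*r^2 = 4*pi*18.5^2 = 4300.84 m^2
Q / (4*pi*r^2) = 8 / 4300.84 = 0.0018601
Lp = 112.1 + 10*log10(0.0018601) = 84.795 dB


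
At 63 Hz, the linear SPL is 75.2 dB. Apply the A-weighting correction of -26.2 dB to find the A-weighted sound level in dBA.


A-weighting table: 63 Hz -> -26.2 dB correction
SPL_A = SPL + correction = 75.2 + (-26.2) = 49 dBA


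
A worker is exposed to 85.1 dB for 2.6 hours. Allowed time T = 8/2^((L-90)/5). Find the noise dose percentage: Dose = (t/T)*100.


T_allowed = 8 / 2^((85.1 - 90)/5) = 15.7797 hr
Dose = 2.6 / 15.7797 * 100 = 16.477 %


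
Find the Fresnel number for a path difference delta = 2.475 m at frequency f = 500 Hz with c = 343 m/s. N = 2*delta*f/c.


N = 2*delta*f/c = 2*delta/lambda, where lambda = c/f
lambda = 343 / 500 = 0.686 m
N = 2 * 2.475 / 0.686 = 7.2157


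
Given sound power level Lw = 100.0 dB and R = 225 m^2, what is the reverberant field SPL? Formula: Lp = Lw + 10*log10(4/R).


4/R = 4/225 = 0.0177778
Lp = 100.0 + 10*log10(0.0177778) = 82.499 dB


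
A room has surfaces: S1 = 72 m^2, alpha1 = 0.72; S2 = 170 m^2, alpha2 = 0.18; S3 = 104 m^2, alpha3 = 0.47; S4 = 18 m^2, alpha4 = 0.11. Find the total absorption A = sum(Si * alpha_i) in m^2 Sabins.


72 * 0.72 = 51.84
170 * 0.18 = 30.6
104 * 0.47 = 48.88
18 * 0.11 = 1.98
A_total = 51.84 + 30.6 + 48.88 + 1.98 = 133.3 m^2


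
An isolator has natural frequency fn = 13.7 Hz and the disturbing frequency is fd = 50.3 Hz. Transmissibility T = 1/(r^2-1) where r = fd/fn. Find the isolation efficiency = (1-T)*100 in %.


r = 50.3 / 13.7 = 3.67153
r^2 - 1 = 3.67153^2 - 1 = 12.4801
T = 1/12.4801 = 0.0801276
Efficiency = (1 - 0.0801276)*100 = 91.987 %


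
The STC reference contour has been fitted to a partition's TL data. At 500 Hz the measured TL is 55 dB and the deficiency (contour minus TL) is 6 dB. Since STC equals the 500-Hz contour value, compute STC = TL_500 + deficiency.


By ASTM E413, STC = value of the fitted reference contour at 500 Hz.
Contour value at 500 Hz = TL_500 + deficiency = 55 + 6 = 61
STC = 61


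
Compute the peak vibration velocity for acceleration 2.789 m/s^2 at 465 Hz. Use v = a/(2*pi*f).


omega = 2*pi*f = 2*pi*465 = 2921.68 rad/s
v = a / omega = 2.789 / 2921.68 = 0.00095459 m/s


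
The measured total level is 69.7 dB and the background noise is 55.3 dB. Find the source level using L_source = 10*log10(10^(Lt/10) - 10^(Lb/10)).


10^(69.7/10) = 9.33254e+06
10^(55.3/10) = 338844
Difference = 9.33254e+06 - 338844 = 8.9937e+06
L_source = 10*log10(8.9937e+06) = 69.539 dB


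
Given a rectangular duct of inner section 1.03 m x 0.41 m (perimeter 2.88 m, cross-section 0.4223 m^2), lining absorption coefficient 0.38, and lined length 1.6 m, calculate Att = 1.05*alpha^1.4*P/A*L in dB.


alpha^1.4 = 0.38^1.4 = 0.258046
Attenuation rate = 1.05 * alpha^1.4 * P / A
= 1.05 * 0.258046 * 2.88 / 0.4223 = 1.84781 dB/m
Total Att = 1.84781 * 1.6 = 2.9565 dB


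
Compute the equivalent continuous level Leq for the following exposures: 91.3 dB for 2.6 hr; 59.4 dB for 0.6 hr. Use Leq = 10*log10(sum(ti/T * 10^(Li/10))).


T_total = 2.6 + 0.6 = 3.2 hr
(2.6/3.2) * 10^(91.3/10) = 1.09603e+09
(0.6/3.2) * 10^(59.4/10) = 163306
Sum = 1.09603e+09 + 163306 = 1.09619e+09
Leq = 10*log10(1.09619e+09) = 90.399 dB


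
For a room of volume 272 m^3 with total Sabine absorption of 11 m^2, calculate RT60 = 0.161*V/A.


RT60 = 0.161 * 272 / 11 = 3.9811 s


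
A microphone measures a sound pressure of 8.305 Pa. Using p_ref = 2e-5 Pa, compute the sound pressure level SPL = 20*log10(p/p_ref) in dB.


p / p_ref = 8.305 / 2e-5 = 415250
SPL = 20 * log10(415250) = 112.37 dB


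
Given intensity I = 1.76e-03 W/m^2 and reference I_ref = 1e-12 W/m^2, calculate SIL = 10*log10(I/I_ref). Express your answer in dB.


I / I_ref = 1.76e-03 / 1e-12 = 1.76e+09
SIL = 10 * log10(1.76e+09) = 92.455 dB


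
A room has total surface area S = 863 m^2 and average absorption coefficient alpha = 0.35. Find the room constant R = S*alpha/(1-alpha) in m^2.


R = 863 * 0.35 / (1 - 0.35) = 464.69 m^2


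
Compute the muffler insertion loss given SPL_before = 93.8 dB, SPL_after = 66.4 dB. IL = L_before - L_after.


Insertion loss = SPL without muffler - SPL with muffler
IL = 93.8 - 66.4 = 27.4 dB


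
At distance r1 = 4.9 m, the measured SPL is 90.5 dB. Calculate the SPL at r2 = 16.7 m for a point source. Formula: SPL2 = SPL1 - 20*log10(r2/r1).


r2/r1 = 16.7/4.9 = 3.40816
Correction = 20*log10(3.40816) = 10.6504 dB
SPL2 = 90.5 - 10.6504 = 79.85 dB


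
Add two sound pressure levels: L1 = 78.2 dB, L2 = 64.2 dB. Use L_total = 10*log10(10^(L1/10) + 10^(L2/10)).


10^(78.2/10) = 6.60693e+07
10^(64.2/10) = 2.63027e+06
Sum = 6.60693e+07 + 2.63027e+06 = 6.86996e+07
L_total = 10*log10(6.86996e+07) = 78.37 dB


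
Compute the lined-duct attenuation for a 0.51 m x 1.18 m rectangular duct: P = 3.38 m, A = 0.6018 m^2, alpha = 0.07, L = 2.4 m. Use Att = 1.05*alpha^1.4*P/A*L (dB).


alpha^1.4 = 0.07^1.4 = 0.0241622
Attenuation rate = 1.05 * alpha^1.4 * P / A
= 1.05 * 0.0241622 * 3.38 / 0.6018 = 0.142492 dB/m
Total Att = 0.142492 * 2.4 = 0.34198 dB


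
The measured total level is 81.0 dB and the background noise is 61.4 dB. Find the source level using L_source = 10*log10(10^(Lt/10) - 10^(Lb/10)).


10^(81.0/10) = 1.25893e+08
10^(61.4/10) = 1.38038e+06
Difference = 1.25893e+08 - 1.38038e+06 = 1.24513e+08
L_source = 10*log10(1.24513e+08) = 80.952 dB


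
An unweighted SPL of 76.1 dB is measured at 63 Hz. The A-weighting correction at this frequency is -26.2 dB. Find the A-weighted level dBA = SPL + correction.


A-weighting table: 63 Hz -> -26.2 dB correction
SPL_A = SPL + correction = 76.1 + (-26.2) = 49.9 dBA


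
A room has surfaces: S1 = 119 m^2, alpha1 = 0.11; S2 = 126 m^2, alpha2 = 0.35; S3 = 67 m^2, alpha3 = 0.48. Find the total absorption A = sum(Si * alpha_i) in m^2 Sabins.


119 * 0.11 = 13.09
126 * 0.35 = 44.1
67 * 0.48 = 32.16
A_total = 13.09 + 44.1 + 32.16 = 89.35 m^2


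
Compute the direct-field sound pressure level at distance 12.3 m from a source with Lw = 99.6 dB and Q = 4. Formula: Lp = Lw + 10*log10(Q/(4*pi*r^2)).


4*pi*r^2 = 4*pi*12.3^2 = 1901.17 m^2
Q / (4*pi*r^2) = 4 / 1901.17 = 0.00210397
Lp = 99.6 + 10*log10(0.00210397) = 72.83 dB


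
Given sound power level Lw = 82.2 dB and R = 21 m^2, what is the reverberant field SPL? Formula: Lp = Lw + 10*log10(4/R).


4/R = 4/21 = 0.190476
Lp = 82.2 + 10*log10(0.190476) = 74.998 dB


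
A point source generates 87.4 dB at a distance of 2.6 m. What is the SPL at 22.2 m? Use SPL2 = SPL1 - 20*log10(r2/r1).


r2/r1 = 22.2/2.6 = 8.53846
Correction = 20*log10(8.53846) = 18.6276 dB
SPL2 = 87.4 - 18.6276 = 68.772 dB


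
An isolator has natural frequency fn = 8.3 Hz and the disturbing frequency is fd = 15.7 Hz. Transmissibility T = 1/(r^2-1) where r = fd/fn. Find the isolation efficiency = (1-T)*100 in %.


r = 15.7 / 8.3 = 1.89157
r^2 - 1 = 1.89157^2 - 1 = 2.57804
T = 1/2.57804 = 0.387892
Efficiency = (1 - 0.387892)*100 = 61.211 %


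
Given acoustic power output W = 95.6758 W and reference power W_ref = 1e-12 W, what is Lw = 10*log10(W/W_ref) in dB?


W / W_ref = 95.6758 / 1e-12 = 9.56758e+13
Lw = 10 * log10(9.56758e+13) = 139.81 dB


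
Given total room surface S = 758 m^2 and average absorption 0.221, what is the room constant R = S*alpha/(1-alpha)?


R = 758 * 0.221 / (1 - 0.221) = 215.04 m^2


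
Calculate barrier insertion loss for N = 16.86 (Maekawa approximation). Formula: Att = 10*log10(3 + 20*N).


3 + 20*N = 3 + 20*16.86 = 340.2
Att = 10*log10(340.2) = 25.317 dB


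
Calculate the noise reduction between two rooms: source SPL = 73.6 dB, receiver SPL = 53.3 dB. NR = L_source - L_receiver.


NR = L_source - L_receiver (difference between source and receiving room levels)
NR = 73.6 - 53.3 = 20.3 dB


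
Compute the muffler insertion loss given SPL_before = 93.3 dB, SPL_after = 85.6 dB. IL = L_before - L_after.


Insertion loss = SPL without muffler - SPL with muffler
IL = 93.3 - 85.6 = 7.7 dB


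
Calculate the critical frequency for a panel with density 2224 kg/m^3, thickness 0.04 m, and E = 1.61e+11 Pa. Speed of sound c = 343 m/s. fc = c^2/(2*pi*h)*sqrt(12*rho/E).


12*rho/E = 12*2224/1.61e+11 = 1.65764e-07
sqrt(12*rho/E) = sqrt(1.65764e-07) = 0.000407141
c^2/(2*pi*h) = 343^2/(2*pi*0.04) = 468110
fc = 468110 * 0.000407141 = 190.59 Hz


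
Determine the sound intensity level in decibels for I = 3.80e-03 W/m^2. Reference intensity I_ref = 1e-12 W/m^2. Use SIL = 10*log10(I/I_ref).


I / I_ref = 3.80e-03 / 1e-12 = 3.8e+09
SIL = 10 * log10(3.8e+09) = 95.798 dB


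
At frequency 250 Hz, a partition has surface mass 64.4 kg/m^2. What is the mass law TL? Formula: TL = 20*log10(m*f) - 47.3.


m * f = 64.4 * 250 = 16100
20*log10(16100) = 84.1365 dB
TL = 84.1365 - 47.3 = 36.837 dB


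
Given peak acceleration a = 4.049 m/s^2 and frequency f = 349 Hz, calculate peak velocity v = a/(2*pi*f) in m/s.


omega = 2*pi*f = 2*pi*349 = 2192.83 rad/s
v = a / omega = 4.049 / 2192.83 = 0.0018465 m/s


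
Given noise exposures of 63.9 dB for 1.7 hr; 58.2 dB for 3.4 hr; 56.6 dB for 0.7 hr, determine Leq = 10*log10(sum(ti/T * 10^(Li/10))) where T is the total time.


T_total = 1.7 + 3.4 + 0.7 = 5.8 hr
(1.7/5.8) * 10^(63.9/10) = 719484
(3.4/5.8) * 10^(58.2/10) = 387303
(0.7/5.8) * 10^(56.6/10) = 55165.8
Sum = 719484 + 387303 + 55165.8 = 1.16195e+06
Leq = 10*log10(1.16195e+06) = 60.652 dB


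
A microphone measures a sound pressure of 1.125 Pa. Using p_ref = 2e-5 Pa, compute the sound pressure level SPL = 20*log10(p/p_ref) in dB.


p / p_ref = 1.125 / 2e-5 = 56250
SPL = 20 * log10(56250) = 95.002 dB


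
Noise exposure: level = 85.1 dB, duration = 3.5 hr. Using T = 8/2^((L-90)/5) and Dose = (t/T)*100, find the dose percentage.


T_allowed = 8 / 2^((85.1 - 90)/5) = 15.7797 hr
Dose = 3.5 / 15.7797 * 100 = 22.18 %


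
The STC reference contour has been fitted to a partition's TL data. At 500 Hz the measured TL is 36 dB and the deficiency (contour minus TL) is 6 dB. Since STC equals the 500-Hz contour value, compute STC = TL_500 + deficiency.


By ASTM E413, STC = value of the fitted reference contour at 500 Hz.
Contour value at 500 Hz = TL_500 + deficiency = 36 + 6 = 42
STC = 42


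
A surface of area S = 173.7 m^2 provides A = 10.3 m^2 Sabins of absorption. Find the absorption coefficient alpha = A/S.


Absorption coefficient = absorbed power / incident power
alpha = A / S = 10.3 / 173.7 = 0.059298


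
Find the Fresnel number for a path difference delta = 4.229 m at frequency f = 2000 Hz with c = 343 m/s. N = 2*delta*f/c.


N = 2*delta*f/c = 2*delta/lambda, where lambda = c/f
lambda = 343 / 2000 = 0.1715 m
N = 2 * 4.229 / 0.1715 = 49.318


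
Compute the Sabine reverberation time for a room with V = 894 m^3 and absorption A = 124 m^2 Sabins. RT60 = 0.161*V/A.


RT60 = 0.161 * 894 / 124 = 1.1608 s


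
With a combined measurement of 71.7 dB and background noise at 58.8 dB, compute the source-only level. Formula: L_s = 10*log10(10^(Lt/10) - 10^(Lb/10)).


10^(71.7/10) = 1.47911e+07
10^(58.8/10) = 758578
Difference = 1.47911e+07 - 758578 = 1.40325e+07
L_source = 10*log10(1.40325e+07) = 71.471 dB


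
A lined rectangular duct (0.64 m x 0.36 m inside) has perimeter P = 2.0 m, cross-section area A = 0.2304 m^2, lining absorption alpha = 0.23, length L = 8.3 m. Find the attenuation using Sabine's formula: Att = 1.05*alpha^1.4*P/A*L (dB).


alpha^1.4 = 0.23^1.4 = 0.127767
Attenuation rate = 1.05 * alpha^1.4 * P / A
= 1.05 * 0.127767 * 2.0 / 0.2304 = 1.16454 dB/m
Total Att = 1.16454 * 8.3 = 9.6657 dB


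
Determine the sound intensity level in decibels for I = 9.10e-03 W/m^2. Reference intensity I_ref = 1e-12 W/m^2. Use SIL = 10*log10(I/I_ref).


I / I_ref = 9.10e-03 / 1e-12 = 9.1e+09
SIL = 10 * log10(9.1e+09) = 99.59 dB


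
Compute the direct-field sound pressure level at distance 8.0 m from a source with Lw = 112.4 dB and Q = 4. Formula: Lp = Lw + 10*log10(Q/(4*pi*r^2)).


4*pi*r^2 = 4*pi*8.0^2 = 804.248 m^2
Q / (4*pi*r^2) = 4 / 804.248 = 0.00497359
Lp = 112.4 + 10*log10(0.00497359) = 89.367 dB


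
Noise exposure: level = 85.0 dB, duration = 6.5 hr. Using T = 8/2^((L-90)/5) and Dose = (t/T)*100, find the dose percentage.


T_allowed = 8 / 2^((85.0 - 90)/5) = 16 hr
Dose = 6.5 / 16 * 100 = 40.625 %


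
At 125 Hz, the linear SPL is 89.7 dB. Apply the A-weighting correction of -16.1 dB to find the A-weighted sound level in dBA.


A-weighting table: 125 Hz -> -16.1 dB correction
SPL_A = SPL + correction = 89.7 + (-16.1) = 73.6 dBA
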